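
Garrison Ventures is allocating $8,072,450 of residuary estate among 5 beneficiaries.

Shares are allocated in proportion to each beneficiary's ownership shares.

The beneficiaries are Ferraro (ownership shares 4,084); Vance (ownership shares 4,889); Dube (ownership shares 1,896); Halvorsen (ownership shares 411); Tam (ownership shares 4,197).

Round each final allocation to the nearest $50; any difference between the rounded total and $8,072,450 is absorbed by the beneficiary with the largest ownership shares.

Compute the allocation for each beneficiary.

Total ownership shares = 15,477.
Pro-rata amounts: Ferraro 4,084/15,477 × $8,072,450 = 2,130,121.20; Vance 4,889/15,477 × $8,072,450 = 2,549,990.83; Dube 1,896/15,477 × $8,072,450 = 988,910.33; Halvorsen 411/15,477 × $8,072,450 = 214,368.22; Tam 4,197/15,477 × $8,072,450 = 2,189,059.42.
At nearest $50: Ferraro $2,130,100; Vance $2,550,000; Dube $988,900; Halvorsen $214,350; Tam $2,189,050. Sum = $8,072,400.
Difference $8,072,450 − $8,072,400 = +$50 applied to largest ownership shares (Vance): Vance becomes $2,550,050.

Ferraro: $2,130,100 · Vance: $2,550,050 · Dube: $988,900 · Halvorsen: $214,350 · Tam: $2,189,050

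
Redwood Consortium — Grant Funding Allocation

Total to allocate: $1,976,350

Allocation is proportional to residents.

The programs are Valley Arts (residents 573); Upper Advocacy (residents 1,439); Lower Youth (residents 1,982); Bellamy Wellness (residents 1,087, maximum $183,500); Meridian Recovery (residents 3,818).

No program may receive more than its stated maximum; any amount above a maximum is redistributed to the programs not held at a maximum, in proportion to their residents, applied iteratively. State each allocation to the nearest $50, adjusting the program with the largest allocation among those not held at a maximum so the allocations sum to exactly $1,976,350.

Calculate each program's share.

Combined residents = 8,899.
Pro-rata shares before constraints: Valley Arts 127,255.71; Upper Advocacy 319,582.84; Lower Youth 440,175.94; Bellamy Wellness 241,408.30; Meridian Recovery 847,927.22.
Cap binds for Bellamy Wellness ($183,500); residual $1,792,850 reallocated over remaining residents 7,812.
Redistributed shares: Valley Arts 131,503.21 → $131,500; Upper Advocacy 330,249.76 → $330,250; Lower Youth 454,867.99 → $454,850; Meridian Recovery 876,229.05 → $876,250.

Valley Arts: $131,500 | Upper Advocacy: $330,250 | Lower Youth: $454,850 | Bellamy Wellness: $183,500 | Meridian Recovery: $876,250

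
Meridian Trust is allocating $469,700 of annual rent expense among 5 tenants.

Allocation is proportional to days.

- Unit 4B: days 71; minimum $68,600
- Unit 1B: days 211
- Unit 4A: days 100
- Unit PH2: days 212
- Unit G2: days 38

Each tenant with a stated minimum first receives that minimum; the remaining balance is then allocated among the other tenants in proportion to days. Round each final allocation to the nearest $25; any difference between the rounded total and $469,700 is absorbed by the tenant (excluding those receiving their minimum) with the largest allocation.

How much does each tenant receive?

Unit 4B: $68,600 | Unit 1B: $150,850 | Unit 4A: $71,500 | Unit PH2: $151,575 | Unit G2: $27,175

Minimums first: Unit 4B $68,600. Remaining pool $401,100.
Remaining pool split over remaining days 561: Unit 1B 150,859.36 → $150,850; Unit 4A 71,497.33 → $71,500; Unit PH2 151,574.33 → $151,575; Unit G2 27,168.98 → $27,175.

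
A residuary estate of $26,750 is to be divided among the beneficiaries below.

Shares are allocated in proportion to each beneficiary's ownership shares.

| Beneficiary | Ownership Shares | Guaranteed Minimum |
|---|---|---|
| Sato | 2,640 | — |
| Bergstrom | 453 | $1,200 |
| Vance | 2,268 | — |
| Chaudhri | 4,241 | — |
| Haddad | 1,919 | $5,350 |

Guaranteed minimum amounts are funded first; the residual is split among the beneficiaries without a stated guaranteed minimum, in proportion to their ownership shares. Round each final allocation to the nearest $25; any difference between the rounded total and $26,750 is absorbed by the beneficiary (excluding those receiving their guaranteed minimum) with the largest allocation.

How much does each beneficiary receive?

Sato: $5,825 | Bergstrom: $1,200 | Vance: $5,000 | Chaudhri: $9,375 | Haddad: $5,350

Fund the minimums — Bergstrom $1,200; Haddad $5,350. Balance $20,200.
Balance split over remaining ownership shares 9,149: Sato 5,828.83 → $5,825; Vance 5,007.50 → $5,000; Chaudhri 9,363.67 → $9,375.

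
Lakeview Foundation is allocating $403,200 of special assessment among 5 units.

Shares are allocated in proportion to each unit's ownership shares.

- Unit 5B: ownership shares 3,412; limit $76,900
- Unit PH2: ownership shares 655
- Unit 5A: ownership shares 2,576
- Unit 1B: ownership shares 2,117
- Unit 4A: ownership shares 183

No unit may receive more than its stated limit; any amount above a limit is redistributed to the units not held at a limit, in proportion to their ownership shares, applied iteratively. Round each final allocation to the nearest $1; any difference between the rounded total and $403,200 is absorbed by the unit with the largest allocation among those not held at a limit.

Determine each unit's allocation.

Total ownership shares = 8,943.
Pro-rata shares before constraints: Unit 5B 153,831.87; Unit PH2 29,531.03; Unit 5A 116,140.36; Unit 1B 95,446.09; Unit 4A 8,250.65.
Cap binds for Unit 5B ($76,900); balance $326,300 reallocated over remaining ownership shares 5,531.
Remaining shares: Unit PH2 38,641.57 → $38,642; Unit 5A 151,970.49 → $151,970; Unit 1B 124,891.90 → $124,892; Unit 4A 10,796.04 → $10,796.

Unit 5B: $76,900; Unit PH2: $38,642; Unit 5A: $151,970; Unit 1B: $124,892; Unit 4A: $10,796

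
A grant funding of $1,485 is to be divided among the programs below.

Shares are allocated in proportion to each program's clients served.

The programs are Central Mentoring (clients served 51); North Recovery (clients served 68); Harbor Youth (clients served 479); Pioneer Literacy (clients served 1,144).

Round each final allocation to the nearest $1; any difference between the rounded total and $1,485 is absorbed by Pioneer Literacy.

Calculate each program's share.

Combined clients served = 1,742.
Proportional shares: Central Mentoring 51/1,742 × $1,485 = 43.48; North Recovery 68/1,742 × $1,485 = 57.97; Harbor Youth 479/1,742 × $1,485 = 408.33; Pioneer Literacy 1,144/1,742 × $1,485 = 975.22.
At nearest $1: Central Mentoring $43; North Recovery $58; Harbor Youth $408; Pioneer Literacy $975. Sum = $1,484.
Difference $1,485 − $1,484 = +$1 applied to Pioneer Literacy: Pioneer Literacy becomes $976.

Central Mentoring: $43 · North Recovery: $58 · Harbor Youth: $408 · Pioneer Literacy: $976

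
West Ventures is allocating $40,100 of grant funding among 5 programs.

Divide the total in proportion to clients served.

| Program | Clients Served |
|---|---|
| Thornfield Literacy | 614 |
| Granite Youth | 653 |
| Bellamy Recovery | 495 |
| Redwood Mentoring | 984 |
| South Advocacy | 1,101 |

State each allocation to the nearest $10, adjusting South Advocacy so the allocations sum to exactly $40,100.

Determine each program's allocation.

Total clients served = 3,847.
Proportional shares: Thornfield Literacy 614/3,847 × $40,100 = 6,400.16; Granite Youth 653/3,847 × $40,100 = 6,806.68; Bellamy Recovery 495/3,847 × $40,100 = 5,159.73; Redwood Mentoring 984/3,847 × $40,100 = 10,256.93; South Advocacy 1,101/3,847 × $40,100 = 11,476.50.
At nearest $10: Thornfield Literacy $6,400; Granite Youth $6,810; Bellamy Recovery $5,160; Redwood Mentoring $10,260; South Advocacy $11,480. Sum = $40,110.
Difference $40,100 − $40,110 = −$10 applied to South Advocacy: South Advocacy becomes $11,470.

Thornfield Literacy: $6,400; Granite Youth: $6,810; Bellamy Recovery: $5,160; Redwood Mentoring: $10,260; South Advocacy: $11,470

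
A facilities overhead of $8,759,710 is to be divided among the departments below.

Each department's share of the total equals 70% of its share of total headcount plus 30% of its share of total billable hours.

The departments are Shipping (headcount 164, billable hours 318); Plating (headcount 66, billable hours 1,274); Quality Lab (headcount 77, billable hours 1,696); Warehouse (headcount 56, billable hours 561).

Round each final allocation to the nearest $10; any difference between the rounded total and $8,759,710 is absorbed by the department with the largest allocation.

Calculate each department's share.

Headcount total 363; billable hours total 3,849.
Blended shares (70% headcount + 30% billable hours): Shipping 0.3410; Plating 0.2266; Quality Lab 0.2807; Warehouse 0.1517.
Pro-rata amounts: Shipping 2,987,403.63; Plating 1,984,698.41; Quality Lab 2,458,631.85; Warehouse 1,328,976.11.
Rounded to nearest $10: Shipping $2,987,400; Plating $1,984,700; Quality Lab $2,458,630; Warehouse $1,328,980. Sum = $8,759,710.
No rounding difference to absorb.

Shipping: $2,987,400 · Plating: $1,984,700 · Quality Lab: $2,458,630 · Warehouse: $1,328,980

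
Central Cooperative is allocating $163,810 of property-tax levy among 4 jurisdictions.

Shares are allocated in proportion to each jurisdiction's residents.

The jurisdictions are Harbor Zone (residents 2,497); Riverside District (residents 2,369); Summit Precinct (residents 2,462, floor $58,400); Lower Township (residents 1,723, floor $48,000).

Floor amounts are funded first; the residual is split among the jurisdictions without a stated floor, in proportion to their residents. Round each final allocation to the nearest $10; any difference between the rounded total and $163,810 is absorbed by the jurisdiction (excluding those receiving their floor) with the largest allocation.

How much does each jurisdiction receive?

Harbor Zone: $29,460 | Riverside District: $27,950 | Summit Precinct: $58,400 | Lower Township: $48,000

Minimums first: Summit Precinct $58,400; Lower Township $48,000. Residual $57,410.
Residual split over remaining residents 4,866: Harbor Zone 29,460.08 → $29,460; Riverside District 27,949.92 → $27,950.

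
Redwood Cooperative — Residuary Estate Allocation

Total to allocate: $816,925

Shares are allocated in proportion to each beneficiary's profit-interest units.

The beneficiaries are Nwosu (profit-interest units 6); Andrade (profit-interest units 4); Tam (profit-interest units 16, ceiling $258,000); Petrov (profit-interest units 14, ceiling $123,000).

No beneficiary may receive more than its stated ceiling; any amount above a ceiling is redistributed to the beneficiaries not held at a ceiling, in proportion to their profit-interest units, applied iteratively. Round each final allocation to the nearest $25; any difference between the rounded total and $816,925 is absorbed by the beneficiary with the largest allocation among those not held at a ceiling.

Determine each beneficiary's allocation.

Total profit-interest units = 40.
Proportional shares (ignoring caps): Nwosu 122,538.75; Andrade 81,692.50; Tam 326,770.00; Petrov 285,923.75.
Held at cap: Tam ($258,000), Petrov ($123,000); residual $435,925 reallocated over remaining profit-interest units 10.
Shares after redistribution: Nwosu 261,555.00 → $261,550; Andrade 174,370.00 → $174,375.

Nwosu: $261,550 | Andrade: $174,375 | Tam: $258,000 | Petrov: $123,000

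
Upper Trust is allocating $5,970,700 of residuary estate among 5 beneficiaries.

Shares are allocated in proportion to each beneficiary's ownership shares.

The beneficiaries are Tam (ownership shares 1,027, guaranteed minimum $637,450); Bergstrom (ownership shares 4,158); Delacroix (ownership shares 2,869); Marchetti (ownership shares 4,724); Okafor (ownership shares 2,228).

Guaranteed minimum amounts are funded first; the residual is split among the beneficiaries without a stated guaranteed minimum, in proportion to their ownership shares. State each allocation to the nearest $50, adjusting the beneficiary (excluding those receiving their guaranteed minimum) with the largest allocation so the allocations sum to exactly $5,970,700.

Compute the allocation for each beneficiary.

Tam: $637,450; Bergstrom: $1,586,350; Delacroix: $1,094,600; Marchetti: $1,802,300; Okafor: $850,000

Fund the minimums — Tam $637,450. Remaining pool $5,333,250.
Remaining pool split over remaining ownership shares 13,979: Bergstrom 1,586,354.78 → $1,586,350; Delacroix 1,094,577.17 → $1,094,600; Marchetti 1,802,294.37 → $1,802,300; Okafor 850,023.68 → $850,000.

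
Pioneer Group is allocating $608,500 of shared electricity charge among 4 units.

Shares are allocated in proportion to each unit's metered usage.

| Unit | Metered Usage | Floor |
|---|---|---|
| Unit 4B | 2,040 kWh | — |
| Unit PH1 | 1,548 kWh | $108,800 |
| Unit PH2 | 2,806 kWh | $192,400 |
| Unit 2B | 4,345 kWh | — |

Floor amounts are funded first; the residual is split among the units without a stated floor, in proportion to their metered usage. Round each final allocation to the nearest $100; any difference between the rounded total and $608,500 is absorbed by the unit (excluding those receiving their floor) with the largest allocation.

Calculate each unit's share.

Fund the minimums — Unit PH1 $108,800; Unit PH2 $192,400. Remaining pool $307,300.
Remaining pool split over remaining metered usage 6,385: Unit 4B 98,181.99 → $98,200; Unit 2B 209,118.01 → $209,100.

Unit 4B: $98,200 · Unit PH1: $108,800 · Unit PH2: $192,400 · Unit 2B: $209,100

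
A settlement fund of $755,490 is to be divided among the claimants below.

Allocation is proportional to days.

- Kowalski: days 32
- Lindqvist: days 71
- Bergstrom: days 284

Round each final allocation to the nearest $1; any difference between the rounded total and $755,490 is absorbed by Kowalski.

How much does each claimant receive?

Days total: 387.
Raw shares: Kowalski 32/387 × $755,490 = 62,469.46; Lindqvist 71/387 × $755,490 = 138,604.11; Bergstrom 284/387 × $755,490 = 554,416.43.
At nearest $1: Kowalski $62,469; Lindqvist $138,604; Bergstrom $554,416. Sum = $755,489.
Difference $755,490 − $755,489 = +$1 applied to Kowalski: Kowalski becomes $62,470.

Kowalski: $62,470; Lindqvist: $138,604; Bergstrom: $554,416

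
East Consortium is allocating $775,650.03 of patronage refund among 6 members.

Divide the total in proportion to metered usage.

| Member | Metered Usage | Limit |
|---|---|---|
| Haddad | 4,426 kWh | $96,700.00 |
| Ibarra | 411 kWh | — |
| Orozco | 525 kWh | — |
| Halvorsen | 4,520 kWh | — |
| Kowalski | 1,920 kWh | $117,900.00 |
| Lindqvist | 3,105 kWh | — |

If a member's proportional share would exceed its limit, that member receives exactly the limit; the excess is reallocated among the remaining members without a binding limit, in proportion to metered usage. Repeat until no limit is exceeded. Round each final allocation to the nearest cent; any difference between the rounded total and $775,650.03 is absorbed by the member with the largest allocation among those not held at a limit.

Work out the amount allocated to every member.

Haddad: $96,700.00 | Ibarra: $26,935.12 | Orozco: $34,406.18 | Halvorsen: $296,220.78 | Kowalski: $117,900.00 | Lindqvist: $203,487.95

Total metered usage = 14,907.
Proportional shares (ignoring caps): Haddad 230,296.3059; Ibarra 21,385.4003; Orozco 27,317.1172; Halvorsen 235,187.3707; Kowalski 99,902.6000; Lindqvist 161,561.2359.
Held at cap: Haddad ($96,700.00); remaining pool $678,950.03 reallocated over remaining metered usage 10,481.
Held at cap: Kowalski ($117,900.00); remaining pool $561,050.03 reallocated over remaining metered usage 8,561.
Shares after redistribution: Ibarra 26,935.1200 → $26,935.12; Orozco 34,406.1752 → $34,406.18; Halvorsen 296,220.7844 → $296,220.78; Lindqvist 203,487.9504 → $203,487.95.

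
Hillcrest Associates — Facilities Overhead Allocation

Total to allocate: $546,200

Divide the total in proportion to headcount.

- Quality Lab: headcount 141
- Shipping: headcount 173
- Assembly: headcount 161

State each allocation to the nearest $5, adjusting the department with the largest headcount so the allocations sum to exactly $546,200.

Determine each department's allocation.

Total headcount = 141 + 173 + 161 = 475.
Raw shares: Quality Lab 162,135.16; Shipping 198,931.79; Assembly 185,133.05.
At nearest $5: Quality Lab $162,135; Shipping $198,930; Assembly $185,135. Sum = $546,200.
Sum already equals the total — no adjustment.

Quality Lab: $162,135 | Shipping: $198,930 | Assembly: $185,135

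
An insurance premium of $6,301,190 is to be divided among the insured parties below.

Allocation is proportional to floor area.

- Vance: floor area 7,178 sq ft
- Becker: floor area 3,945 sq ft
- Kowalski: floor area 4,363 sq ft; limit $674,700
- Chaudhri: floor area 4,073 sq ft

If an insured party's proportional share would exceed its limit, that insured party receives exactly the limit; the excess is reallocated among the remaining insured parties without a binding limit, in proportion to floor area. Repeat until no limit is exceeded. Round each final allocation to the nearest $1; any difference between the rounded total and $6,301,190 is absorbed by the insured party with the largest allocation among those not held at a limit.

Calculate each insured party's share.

Vance: $2,657,735 | Becker: $1,460,681 | Kowalski: $674,700 | Chaudhri: $1,508,074

Sum of floor area: 19,559.
Unconstrained shares: Vance 2,312,487.44; Becker 1,270,933.82; Kowalski 1,405,598.04; Chaudhri 1,312,170.71.
Held at cap: Kowalski ($674,700); remaining pool $5,626,490 reallocated over remaining floor area 15,196.
Remaining shares: Vance 2,657,735.27 → $2,657,735; Becker 1,460,680.64 → $1,460,681; Chaudhri 1,508,074.08 → $1,508,074.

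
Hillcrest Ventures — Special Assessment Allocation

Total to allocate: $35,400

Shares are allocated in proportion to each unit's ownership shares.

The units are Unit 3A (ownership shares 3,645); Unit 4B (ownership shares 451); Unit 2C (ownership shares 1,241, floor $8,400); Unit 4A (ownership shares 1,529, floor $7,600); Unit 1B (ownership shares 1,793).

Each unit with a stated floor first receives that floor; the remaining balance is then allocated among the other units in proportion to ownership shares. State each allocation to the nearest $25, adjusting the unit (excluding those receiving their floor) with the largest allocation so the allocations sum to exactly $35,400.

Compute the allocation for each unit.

Minimums first: Unit 2C $8,400; Unit 4A $7,600. Residual $19,400.
Residual split over remaining ownership shares 5,889: Unit 3A 12,007.64 → $12,000; Unit 4B 1,485.72 → $1,475; Unit 1B 5,906.64 → $5,900.
Rounding difference +$25 applied to Unit 3A → $12,025.

Unit 3A: $12,025 · Unit 4B: $1,475 · Unit 2C: $8,400 · Unit 4A: $7,600 · Unit 1B: $5,900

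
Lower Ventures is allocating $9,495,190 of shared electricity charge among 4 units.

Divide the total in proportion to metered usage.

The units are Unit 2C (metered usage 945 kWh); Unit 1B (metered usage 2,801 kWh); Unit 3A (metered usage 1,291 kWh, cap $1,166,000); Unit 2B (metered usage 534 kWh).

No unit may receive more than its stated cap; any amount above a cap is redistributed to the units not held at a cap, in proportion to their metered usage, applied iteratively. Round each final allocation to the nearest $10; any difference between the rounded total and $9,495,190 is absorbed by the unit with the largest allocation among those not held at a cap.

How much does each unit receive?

Unit 2C: $1,839,040; Unit 1B: $5,450,950; Unit 3A: $1,166,000; Unit 2B: $1,039,200

Sum of metered usage: 5,571.
Proportional shares (ignoring caps): Unit 2C 1,610,654.20; Unit 1B 4,774,013.14; Unit 3A 2,200,375.21; Unit 2B 910,147.45.
Capped: Unit 3A ($1,166,000); balance $8,329,190 reallocated over remaining metered usage 4,280.
Shares after redistribution: Unit 2C 1,839,038.45 → $1,839,040; Unit 1B 5,450,948.88 → $5,450,950; Unit 2B 1,039,202.68 → $1,039,200.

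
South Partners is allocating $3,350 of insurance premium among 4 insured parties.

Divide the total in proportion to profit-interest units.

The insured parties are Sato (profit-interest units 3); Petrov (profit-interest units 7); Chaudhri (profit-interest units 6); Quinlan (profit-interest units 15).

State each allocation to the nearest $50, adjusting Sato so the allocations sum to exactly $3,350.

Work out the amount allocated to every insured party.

Combined profit-interest units = 31.
Raw shares: Sato 3/31 × $3,350 = 324.19; Petrov 7/31 × $3,350 = 756.45; Chaudhri 6/31 × $3,350 = 648.39; Quinlan 15/31 × $3,350 = 1,620.97.
After rounding ($50): Sato $300; Petrov $750; Chaudhri $650; Quinlan $1,600. Sum = $3,300.
Difference $3,350 − $3,300 = +$50 applied to Sato: Sato becomes $350.

Sato: $350 · Petrov: $750 · Chaudhri: $650 · Quinlan: $1,600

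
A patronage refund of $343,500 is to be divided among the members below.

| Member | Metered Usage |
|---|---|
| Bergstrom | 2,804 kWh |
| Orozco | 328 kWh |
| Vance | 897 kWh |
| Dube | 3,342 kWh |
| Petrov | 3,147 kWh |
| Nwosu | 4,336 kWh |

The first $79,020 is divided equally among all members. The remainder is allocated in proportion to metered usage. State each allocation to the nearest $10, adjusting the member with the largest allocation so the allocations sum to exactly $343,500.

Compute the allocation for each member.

First tranche $79,020 split equally: $13,170 each.
Remainder $264,480 by metered usage (total 14,854): Bergstrom 49,926.08 → $49,930; Orozco 5,840.14 → $5,840; Vance 15,971.36 → $15,970; Dube 59,505.33 → $59,510; Petrov 56,033.29 → $56,030; Nwosu 77,203.80 → $77,200.
Totals: Bergstrom $13,170 + $49,930 = $63,100; Orozco $13,170 + $5,840 = $19,010; Vance $13,170 + $15,970 = $29,140; Dube $13,170 + $59,510 = $72,680; Petrov $13,170 + $56,030 = $69,200; Nwosu $13,170 + $77,200 = $90,370.

Bergstrom: $63,100 | Orozco: $19,010 | Vance: $29,140 | Dube: $72,680 | Petrov: $69,200 | Nwosu: $90,370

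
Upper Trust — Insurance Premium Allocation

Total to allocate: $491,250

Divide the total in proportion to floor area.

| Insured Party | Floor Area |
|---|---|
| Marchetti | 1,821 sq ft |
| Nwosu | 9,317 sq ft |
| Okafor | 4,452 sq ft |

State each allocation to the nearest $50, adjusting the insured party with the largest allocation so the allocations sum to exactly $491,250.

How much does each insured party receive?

Combined floor area = 15,590.
Proportional shares: Marchetti 1,821/15,590 × $491,250 = 57,380.77; Nwosu 9,317/15,590 × $491,250 = 293,584.11; Okafor 4,452/15,590 × $491,250 = 140,285.12.
Rounded to nearest $50: Marchetti $57,400; Nwosu $293,600; Okafor $140,300. Sum = $491,300.
Difference $491,250 − $491,300 = −$50 applied to largest allocation (Nwosu): Nwosu becomes $293,550.

Marchetti: $57,400 · Nwosu: $293,550 · Okafor: $140,300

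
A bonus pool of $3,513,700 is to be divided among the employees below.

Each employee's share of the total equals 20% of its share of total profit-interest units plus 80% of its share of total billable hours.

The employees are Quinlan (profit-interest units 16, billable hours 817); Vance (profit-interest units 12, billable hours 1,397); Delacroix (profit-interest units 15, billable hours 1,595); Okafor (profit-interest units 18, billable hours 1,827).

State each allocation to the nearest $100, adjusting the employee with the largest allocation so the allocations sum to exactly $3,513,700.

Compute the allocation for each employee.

Quinlan: $591,800; Vance: $835,000; Delacroix: $968,300; Okafor: $1,118,600

Profit-interest units total 61; billable hours total 5,636.
Blended shares (20% profit-interest units + 80% billable hours): Quinlan 0.1684; Vance 0.2376; Delacroix 0.2756; Okafor 0.3183.
Unrounded shares: Quinlan 591,804.72; Vance 834,998.92; Delacroix 968,312.58; Okafor 1,118,583.77.
Rounded to nearest $100: Quinlan $591,800; Vance $835,000; Delacroix $968,300; Okafor $1,118,600. Sum = $3,513,700.
Rounded total matches; no reconciliation needed.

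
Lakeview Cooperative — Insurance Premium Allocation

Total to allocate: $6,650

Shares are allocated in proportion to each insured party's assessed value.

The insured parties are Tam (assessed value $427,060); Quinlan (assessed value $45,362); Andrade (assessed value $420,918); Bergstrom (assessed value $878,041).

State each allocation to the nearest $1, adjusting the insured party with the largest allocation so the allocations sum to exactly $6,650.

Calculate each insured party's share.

Tam: $1,603 | Quinlan: $170 | Andrade: $1,580 | Bergstrom: $3,297

Sum of assessed value: 1,771,381.
Pro-rata amounts: Tam 427,060/1,771,381 × $6,650 = 1,603.24; Quinlan 45,362/1,771,381 × $6,650 = 170.29; Andrade 420,918/1,771,381 × $6,650 = 1,580.18; Bergstrom 878,041/1,771,381 × $6,650 = 3,296.28.
At nearest $1: Tam $1,603; Quinlan $170; Andrade $1,580; Bergstrom $3,296. Sum = $6,649.
Difference $6,650 − $6,649 = +$1 applied to largest allocation (Bergstrom): Bergstrom becomes $3,297.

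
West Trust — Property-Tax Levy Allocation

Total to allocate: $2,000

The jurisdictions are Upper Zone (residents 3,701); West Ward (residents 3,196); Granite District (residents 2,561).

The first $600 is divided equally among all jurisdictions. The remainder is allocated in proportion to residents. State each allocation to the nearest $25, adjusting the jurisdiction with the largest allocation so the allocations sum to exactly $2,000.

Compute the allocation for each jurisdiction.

First tranche $600 split equally: $200 each.
Remainder $1,400 by residents (total 9,458): Upper Zone 547.83 → $550; West Ward 473.08 → $475; Granite District 379.09 → $375.
Totals: Upper Zone $200 + $550 = $750; West Ward $200 + $475 = $675; Granite District $200 + $375 = $575.

Upper Zone: $750; West Ward: $675; Granite District: $575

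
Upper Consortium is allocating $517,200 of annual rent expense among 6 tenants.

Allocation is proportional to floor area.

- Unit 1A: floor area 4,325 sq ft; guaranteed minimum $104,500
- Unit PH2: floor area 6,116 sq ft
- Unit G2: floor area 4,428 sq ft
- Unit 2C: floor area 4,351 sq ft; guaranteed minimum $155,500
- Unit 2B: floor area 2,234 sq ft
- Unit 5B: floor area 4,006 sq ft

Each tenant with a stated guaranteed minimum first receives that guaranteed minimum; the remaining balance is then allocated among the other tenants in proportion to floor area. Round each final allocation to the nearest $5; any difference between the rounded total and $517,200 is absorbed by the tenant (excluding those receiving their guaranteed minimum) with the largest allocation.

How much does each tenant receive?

Unit 1A: $104,500 | Unit PH2: $93,720 | Unit G2: $67,855 | Unit 2C: $155,500 | Unit 2B: $34,235 | Unit 5B: $61,390

Fund the minimums — Unit 1A $104,500; Unit 2C $155,500. Balance $257,200.
Balance split over remaining floor area 16,784: Unit PH2 93,722.31 → $93,720; Unit G2 67,855.20 → $67,855; Unit 2B 34,234.08 → $34,235; Unit 5B 61,388.42 → $61,390.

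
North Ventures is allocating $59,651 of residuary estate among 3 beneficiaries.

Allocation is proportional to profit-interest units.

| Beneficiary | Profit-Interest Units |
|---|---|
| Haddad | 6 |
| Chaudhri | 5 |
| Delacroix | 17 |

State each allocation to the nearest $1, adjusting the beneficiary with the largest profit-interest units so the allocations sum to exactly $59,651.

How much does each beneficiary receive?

Combined profit-interest units = 6 + 5 + 17 = 28.
Proportional shares: Haddad 12,782.36; Chaudhri 10,651.96; Delacroix 36,216.68.
Rounded to nearest $1: Haddad $12,782; Chaudhri $10,652; Delacroix $36,217. Sum = $59,651.
Rounded total matches; no reconciliation needed.

Haddad: $12,782 | Chaudhri: $10,652 | Delacroix: $36,217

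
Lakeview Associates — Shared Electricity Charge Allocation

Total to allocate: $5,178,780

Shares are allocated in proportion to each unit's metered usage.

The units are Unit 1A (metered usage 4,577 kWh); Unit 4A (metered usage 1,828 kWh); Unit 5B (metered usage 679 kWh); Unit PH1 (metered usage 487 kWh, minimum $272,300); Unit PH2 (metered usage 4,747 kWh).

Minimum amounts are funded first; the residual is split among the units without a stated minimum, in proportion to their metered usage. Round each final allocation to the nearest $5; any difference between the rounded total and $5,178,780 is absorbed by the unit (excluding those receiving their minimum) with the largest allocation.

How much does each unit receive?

Unit 1A: $1,898,145; Unit 4A: $758,095; Unit 5B: $281,590; Unit PH1: $272,300; Unit PH2: $1,968,650

Fund the minimums — Unit PH1 $272,300. Remaining pool $4,906,480.
Remaining pool split over remaining metered usage 11,831: Unit 1A 1,898,145.46 → $1,898,145; Unit 4A 758,096.99 → $758,095; Unit 5B 281,590.73 → $281,590; Unit PH2 1,968,646.82 → $1,968,645.
Rounding difference +$5 applied to Unit PH2 → $1,968,650.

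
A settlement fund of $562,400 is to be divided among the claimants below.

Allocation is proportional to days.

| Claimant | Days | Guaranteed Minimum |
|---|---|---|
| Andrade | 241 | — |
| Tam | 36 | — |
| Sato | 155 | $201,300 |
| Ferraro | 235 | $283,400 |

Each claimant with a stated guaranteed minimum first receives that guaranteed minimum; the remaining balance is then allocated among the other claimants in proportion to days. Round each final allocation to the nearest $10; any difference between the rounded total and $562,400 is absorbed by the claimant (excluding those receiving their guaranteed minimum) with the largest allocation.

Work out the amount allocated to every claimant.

Andrade: $67,600 | Tam: $10,100 | Sato: $201,300 | Ferraro: $283,400

Minimums first: Sato $201,300; Ferraro $283,400. Remaining pool $77,700.
Remaining pool split over remaining days 277: Andrade 67,601.81 → $67,600; Tam 10,098.19 → $10,100.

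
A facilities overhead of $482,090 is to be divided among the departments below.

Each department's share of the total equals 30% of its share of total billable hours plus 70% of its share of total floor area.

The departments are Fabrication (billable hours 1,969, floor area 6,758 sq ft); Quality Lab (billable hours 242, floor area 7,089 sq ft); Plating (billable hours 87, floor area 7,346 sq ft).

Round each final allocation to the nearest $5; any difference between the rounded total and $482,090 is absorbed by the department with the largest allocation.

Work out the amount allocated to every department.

Fabrication: $231,530; Quality Lab: $128,110; Plating: $122,450

Totals — billable hours 2,298, floor area 21,193.
Blended shares (30% billable hours + 70% floor area): Fabrication 0.4803; Quality Lab 0.2657; Plating 0.2540.
Proportional shares: Fabrication 231,530.87; Quality Lab 128,110.96; Plating 122,448.17.
After rounding ($5): Fabrication $231,530; Quality Lab $128,110; Plating $122,450. Sum = $482,090.
Sum already equals the total — no adjustment.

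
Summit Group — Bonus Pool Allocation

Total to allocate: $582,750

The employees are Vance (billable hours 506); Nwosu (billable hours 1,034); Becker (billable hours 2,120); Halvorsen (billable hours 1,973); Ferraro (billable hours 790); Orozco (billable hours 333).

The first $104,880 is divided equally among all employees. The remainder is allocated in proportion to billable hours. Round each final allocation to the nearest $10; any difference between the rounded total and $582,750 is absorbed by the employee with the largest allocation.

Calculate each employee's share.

Vance: $53,270; Nwosu: $90,620; Becker: $167,430; Halvorsen: $157,040; Ferraro: $73,360; Orozco: $41,030

$104,880 shared equally gives $17,480 per employee.
Remainder $477,870 by billable hours (total 6,756): Vance 35,790.74 → $35,790; Nwosu 73,137.59 → $73,140; Becker 149,953.29 → $149,950; Halvorsen 139,555.58 → $139,560; Ferraro 55,878.82 → $55,880; Orozco 23,553.98 → $23,550.
Totals: Vance $17,480 + $35,790 = $53,270; Nwosu $17,480 + $73,140 = $90,620; Becker $17,480 + $149,950 = $167,430; Halvorsen $17,480 + $139,560 = $157,040; Ferraro $17,480 + $55,880 = $73,360; Orozco $17,480 + $23,550 = $41,030.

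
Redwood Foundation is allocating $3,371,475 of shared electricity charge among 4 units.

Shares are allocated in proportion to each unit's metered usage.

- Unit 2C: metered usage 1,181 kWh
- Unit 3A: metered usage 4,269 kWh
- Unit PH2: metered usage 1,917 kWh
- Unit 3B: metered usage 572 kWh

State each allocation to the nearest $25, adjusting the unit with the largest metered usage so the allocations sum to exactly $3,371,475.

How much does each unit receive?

Unit 2C: $501,550; Unit 3A: $1,812,900; Unit PH2: $814,100; Unit 3B: $242,925

Total metered usage = 7,939.
Pro-rata amounts: Unit 2C 1,181/7,939 × $3,371,475 = 501,538.23; Unit 3A 4,269/7,939 × $3,371,475 = 1,812,926.91; Unit PH2 1,917/7,939 × $3,371,475 = 814,097.19; Unit 3B 572/7,939 × $3,371,475 = 242,912.67.
At nearest $25: Unit 2C $501,550; Unit 3A $1,812,925; Unit PH2 $814,100; Unit 3B $242,925. Sum = $3,371,500.
Difference $3,371,475 − $3,371,500 = −$25 applied to largest metered usage (Unit 3A): Unit 3A becomes $1,812,900.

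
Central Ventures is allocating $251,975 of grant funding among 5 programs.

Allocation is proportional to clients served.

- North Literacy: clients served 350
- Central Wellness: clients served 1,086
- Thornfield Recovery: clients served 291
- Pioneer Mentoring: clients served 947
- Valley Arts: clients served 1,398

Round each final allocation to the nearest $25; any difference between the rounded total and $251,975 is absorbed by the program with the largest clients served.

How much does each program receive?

Total clients served = 4,072.
Unrounded shares: North Literacy 350/4,072 × $251,975 = 21,657.97; Central Wellness 1,086/4,072 × $251,975 = 67,201.58; Thornfield Recovery 291/4,072 × $251,975 = 18,007.05; Pioneer Mentoring 947/4,072 × $251,975 = 58,600.28; Valley Arts 1,398/4,072 × $251,975 = 86,508.12.
Rounded to nearest $25: North Literacy $21,650; Central Wellness $67,200; Thornfield Recovery $18,000; Pioneer Mentoring $58,600; Valley Arts $86,500. Sum = $251,950.
Difference $251,975 − $251,950 = +$25 applied to largest clients served (Valley Arts): Valley Arts becomes $86,525.

North Literacy: $21,650; Central Wellness: $67,200; Thornfield Recovery: $18,000; Pioneer Mentoring: $58,600; Valley Arts: $86,525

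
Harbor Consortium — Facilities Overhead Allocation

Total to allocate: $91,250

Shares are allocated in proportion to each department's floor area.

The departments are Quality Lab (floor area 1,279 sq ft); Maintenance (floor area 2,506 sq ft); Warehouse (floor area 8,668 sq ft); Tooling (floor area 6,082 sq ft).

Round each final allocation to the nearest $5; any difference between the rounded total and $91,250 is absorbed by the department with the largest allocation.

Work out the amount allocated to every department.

Floor area total: 18,535.
Proportional shares: Quality Lab 1,279/18,535 × $91,250 = 6,296.67; Maintenance 2,506/18,535 × $91,250 = 12,337.33; Warehouse 8,668/18,535 × $91,250 = 42,673.59; Tooling 6,082/18,535 × $91,250 = 29,942.41.
After rounding ($5): Quality Lab $6,295; Maintenance $12,335; Warehouse $42,675; Tooling $29,940. Sum = $91,245.
Difference $91,250 − $91,245 = +$5 applied to largest allocation (Warehouse): Warehouse becomes $42,680.

Quality Lab: $6,295 · Maintenance: $12,335 · Warehouse: $42,680 · Tooling: $29,940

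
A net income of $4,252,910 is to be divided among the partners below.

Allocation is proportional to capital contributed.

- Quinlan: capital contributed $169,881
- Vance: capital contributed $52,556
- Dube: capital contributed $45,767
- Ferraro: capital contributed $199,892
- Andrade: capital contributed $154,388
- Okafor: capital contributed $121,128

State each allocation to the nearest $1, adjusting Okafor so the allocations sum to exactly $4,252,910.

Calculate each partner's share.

Quinlan: $971,594 · Vance: $300,581 · Dube: $261,753 · Ferraro: $1,143,234 · Andrade: $882,985 · Okafor: $692,763

Sum of capital contributed: 743,612.
Raw shares: Quinlan 169,881/743,612 × $4,252,910 = 971,593.52; Vance 52,556/743,612 × $4,252,910 = 300,581.40; Dube 45,767/743,612 × $4,252,910 = 261,753.35; Ferraro 199,892/743,612 × $4,252,910 = 1,143,234.22; Andrade 154,388/743,612 × $4,252,910 = 882,985.04; Okafor 121,128/743,612 × $4,252,910 = 692,762.47.
At nearest $1: Quinlan $971,594; Vance $300,581; Dube $261,753; Ferraro $1,143,234; Andrade $882,985; Okafor $692,762. Sum = $4,252,909.
Difference $4,252,910 − $4,252,909 = +$1 applied to Okafor: Okafor becomes $692,763.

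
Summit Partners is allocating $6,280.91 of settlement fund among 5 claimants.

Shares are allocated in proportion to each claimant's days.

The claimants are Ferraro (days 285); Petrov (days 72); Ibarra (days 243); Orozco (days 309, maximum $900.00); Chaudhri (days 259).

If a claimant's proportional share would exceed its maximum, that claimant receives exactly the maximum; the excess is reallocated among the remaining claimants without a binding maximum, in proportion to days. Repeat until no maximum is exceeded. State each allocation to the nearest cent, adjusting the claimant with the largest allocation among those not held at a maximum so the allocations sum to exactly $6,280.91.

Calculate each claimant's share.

Ferraro: $1,785.28 | Petrov: $451.02 | Ibarra: $1,522.19 | Orozco: $900.00 | Chaudhri: $1,622.42

Days total: 1,168.
Pro-rata shares before constraints: Ferraro 1,532.5851; Petrov 387.1794; Ibarra 1,306.7304; Orozco 1,661.6449; Chaudhri 1,392.7703.
Capped: Orozco ($900.00); residual $5,380.91 reallocated over remaining days 859.
Remaining shares: Ferraro 1,785.2845 → $1,785.28; Petrov 451.0192 → $451.02; Ibarra 1,522.1899 → $1,522.19; Chaudhri 1,622.4164 → $1,622.42.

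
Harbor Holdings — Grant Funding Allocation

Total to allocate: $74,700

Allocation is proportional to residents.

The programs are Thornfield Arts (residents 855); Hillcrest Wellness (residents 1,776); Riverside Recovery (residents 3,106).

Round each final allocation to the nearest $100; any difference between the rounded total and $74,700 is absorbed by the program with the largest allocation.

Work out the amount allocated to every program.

Sum of residents: 5,737.
Proportional shares: Thornfield Arts 855/5,737 × $74,700 = 11,132.73; Hillcrest Wellness 1,776/5,737 × $74,700 = 23,124.84; Riverside Recovery 3,106/5,737 × $74,700 = 40,442.43.
Rounded to nearest $100: Thornfield Arts $11,100; Hillcrest Wellness $23,100; Riverside Recovery $40,400. Sum = $74,600.
Difference $74,700 − $74,600 = +$100 applied to largest allocation (Riverside Recovery): Riverside Recovery becomes $40,500.

Thornfield Arts: $11,100; Hillcrest Wellness: $23,100; Riverside Recovery: $40,500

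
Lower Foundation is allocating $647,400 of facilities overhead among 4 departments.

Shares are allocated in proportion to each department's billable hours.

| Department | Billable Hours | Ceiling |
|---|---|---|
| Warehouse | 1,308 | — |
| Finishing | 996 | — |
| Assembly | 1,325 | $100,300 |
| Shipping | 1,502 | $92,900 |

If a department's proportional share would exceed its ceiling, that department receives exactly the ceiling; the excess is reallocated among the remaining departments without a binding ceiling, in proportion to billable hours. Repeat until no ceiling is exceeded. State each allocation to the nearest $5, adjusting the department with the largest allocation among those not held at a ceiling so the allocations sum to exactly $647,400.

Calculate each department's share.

Sum of billable hours: 5,131.
Unconstrained shares: Warehouse 165,035.90; Finishing 125,669.54; Assembly 167,180.86; Shipping 189,513.70.
Capped: Assembly ($100,300), Shipping ($92,900); residual $454,200 reallocated over remaining billable hours 2,304.
Shares after redistribution: Warehouse 257,853.12 → $257,855; Finishing 196,346.88 → $196,345.

Warehouse: $257,855 | Finishing: $196,345 | Assembly: $100,300 | Shipping: $92,900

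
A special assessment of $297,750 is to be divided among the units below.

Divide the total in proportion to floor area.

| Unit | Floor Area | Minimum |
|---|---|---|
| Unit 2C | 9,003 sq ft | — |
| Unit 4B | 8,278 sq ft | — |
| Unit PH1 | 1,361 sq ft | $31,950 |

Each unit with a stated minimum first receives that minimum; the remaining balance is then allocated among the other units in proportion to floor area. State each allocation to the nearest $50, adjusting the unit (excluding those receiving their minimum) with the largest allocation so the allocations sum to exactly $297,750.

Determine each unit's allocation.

Unit 2C: $138,500 | Unit 4B: $127,300 | Unit PH1: $31,950

Minimums first: Unit PH1 $31,950. Remaining pool $265,800.
Remaining pool split over remaining floor area 17,281: Unit 2C 138,475.63 → $138,500; Unit 4B 127,324.37 → $127,300.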